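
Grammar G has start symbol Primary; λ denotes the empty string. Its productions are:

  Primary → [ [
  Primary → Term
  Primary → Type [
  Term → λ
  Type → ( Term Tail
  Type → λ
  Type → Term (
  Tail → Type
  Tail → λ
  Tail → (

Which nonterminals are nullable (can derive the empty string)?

{ Primary, Tail, Term, Type }

Directly nullable (have an λ-production): Term, Type, Tail.
Primary → Term with every symbol nullable, so Primary is nullable.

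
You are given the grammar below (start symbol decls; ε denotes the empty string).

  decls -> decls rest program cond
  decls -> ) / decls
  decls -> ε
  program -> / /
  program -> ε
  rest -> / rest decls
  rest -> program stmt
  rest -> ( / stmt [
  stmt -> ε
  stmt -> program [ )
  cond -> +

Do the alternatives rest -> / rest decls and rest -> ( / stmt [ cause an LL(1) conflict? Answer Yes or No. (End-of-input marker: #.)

No

FIRST(/ rest decls) = { / } and FIRST(( / stmt [) = { ( }.
The FIRST sets are disjoint and neither alternative is nullable — no conflict.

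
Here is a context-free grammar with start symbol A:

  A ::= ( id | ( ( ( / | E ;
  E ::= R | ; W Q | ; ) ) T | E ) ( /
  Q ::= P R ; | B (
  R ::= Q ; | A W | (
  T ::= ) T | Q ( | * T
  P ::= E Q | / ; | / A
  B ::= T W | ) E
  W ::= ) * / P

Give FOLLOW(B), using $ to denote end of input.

In Q ::= B (: add FIRST(() = { ( }.
Union: FOLLOW(B) = { ( }.

{ ( }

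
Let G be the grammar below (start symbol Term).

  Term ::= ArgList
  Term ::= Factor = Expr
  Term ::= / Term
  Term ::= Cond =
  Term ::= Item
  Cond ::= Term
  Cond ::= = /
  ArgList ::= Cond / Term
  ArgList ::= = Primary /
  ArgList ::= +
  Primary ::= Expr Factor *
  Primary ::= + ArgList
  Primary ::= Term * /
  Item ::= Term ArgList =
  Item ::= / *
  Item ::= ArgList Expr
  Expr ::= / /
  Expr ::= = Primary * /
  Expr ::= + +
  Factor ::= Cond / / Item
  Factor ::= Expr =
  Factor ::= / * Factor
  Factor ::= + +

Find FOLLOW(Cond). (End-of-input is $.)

In Term ::= Cond =: add FIRST(=) = { = }.
In ArgList ::= Cond / Term: add FIRST(/ Term) = { / }.
In Factor ::= Cond / / Item: add FIRST(/ / Item) = { / }.
Union: FOLLOW(Cond) = { /, = }.

{ /, = }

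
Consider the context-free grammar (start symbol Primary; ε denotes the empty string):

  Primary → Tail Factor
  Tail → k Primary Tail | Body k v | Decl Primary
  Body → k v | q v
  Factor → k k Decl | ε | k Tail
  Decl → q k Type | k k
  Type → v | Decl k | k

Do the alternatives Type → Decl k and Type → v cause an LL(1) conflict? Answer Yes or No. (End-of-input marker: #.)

No

FIRST(Decl k) = { k, q } and FIRST(v) = { v }.
The FIRST sets are disjoint and neither alternative is nullable — no conflict.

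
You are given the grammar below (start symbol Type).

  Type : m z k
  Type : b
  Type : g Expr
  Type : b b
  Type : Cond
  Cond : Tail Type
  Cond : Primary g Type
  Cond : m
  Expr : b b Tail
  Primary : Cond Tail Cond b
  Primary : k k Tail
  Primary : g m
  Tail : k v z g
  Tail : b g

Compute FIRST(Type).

Type : m z k contributes {m}.
Type : b contributes {b}.
Type : g Expr contributes {g}.
Type : b b contributes {b}.
From Type : Cond: add FIRST(Cond) = { b, g, k, m }.
Union: FIRST(Type) = { b, g, k, m }.

{ b, g, k, m }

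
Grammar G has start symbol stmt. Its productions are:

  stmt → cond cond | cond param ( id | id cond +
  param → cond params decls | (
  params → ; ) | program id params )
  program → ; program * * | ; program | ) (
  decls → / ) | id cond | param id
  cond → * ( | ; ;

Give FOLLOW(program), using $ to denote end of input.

In params → program id params ): add FIRST(id params )) = { id }.
In program → ; program * *: add FIRST(* *) = { * }.
In program → ; program: program is at the end, add FOLLOW(program) = { *, id }.
Union: FOLLOW(program) = { *, id }.

{ *, id }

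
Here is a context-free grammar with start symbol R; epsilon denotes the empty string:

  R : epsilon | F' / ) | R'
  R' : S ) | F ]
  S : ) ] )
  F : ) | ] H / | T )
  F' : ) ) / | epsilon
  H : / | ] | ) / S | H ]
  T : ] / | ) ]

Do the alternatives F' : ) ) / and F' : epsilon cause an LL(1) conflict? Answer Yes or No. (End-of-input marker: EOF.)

FIRST() ) /) = { ) } and FIRST(epsilon) = { epsilon }.
The second is nullable but FOLLOW(F') = { / } is disjoint from FIRST of the first.

No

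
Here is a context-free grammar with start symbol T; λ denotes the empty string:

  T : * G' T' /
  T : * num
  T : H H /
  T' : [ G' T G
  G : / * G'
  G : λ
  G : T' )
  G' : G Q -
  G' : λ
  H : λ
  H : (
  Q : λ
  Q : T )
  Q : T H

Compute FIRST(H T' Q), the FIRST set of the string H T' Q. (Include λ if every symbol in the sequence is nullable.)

Add FIRST(H)\{λ} = { ( }; H is nullable, continue.
Add FIRST(T') = { [ }; T' is not nullable, stop.

{ (, [ }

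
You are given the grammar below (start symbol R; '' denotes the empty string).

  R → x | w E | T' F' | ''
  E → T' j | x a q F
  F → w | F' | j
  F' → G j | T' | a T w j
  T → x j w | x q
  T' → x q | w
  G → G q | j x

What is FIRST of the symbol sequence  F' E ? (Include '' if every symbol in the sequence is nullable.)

Add FIRST(F') = { a, j, w, x }; F' is not nullable, stop.

{ a, j, w, x }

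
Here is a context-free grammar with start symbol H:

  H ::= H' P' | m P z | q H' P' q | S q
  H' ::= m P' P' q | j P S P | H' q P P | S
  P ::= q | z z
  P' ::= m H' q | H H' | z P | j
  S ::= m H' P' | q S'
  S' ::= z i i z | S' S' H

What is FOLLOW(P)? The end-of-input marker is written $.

In H ::= m P z: add FIRST(z) = { z }.
In H' ::= j P S P: add FIRST(S P) = { m, q }.
In H' ::= j P S P: P is at the end, add FOLLOW(H') = { $, j, m, q, z }.
In H' ::= H' q P P: add FIRST(P) = { q, z }.
In H' ::= H' q P P: P is at the end, add FOLLOW(H') = { $, j, m, q, z }.
In P' ::= z P: P is at the end, add FOLLOW(P') = { $, j, m, q, z }.
Union: FOLLOW(P) = { $, j, m, q, z }.

{ $, j, m, q, z }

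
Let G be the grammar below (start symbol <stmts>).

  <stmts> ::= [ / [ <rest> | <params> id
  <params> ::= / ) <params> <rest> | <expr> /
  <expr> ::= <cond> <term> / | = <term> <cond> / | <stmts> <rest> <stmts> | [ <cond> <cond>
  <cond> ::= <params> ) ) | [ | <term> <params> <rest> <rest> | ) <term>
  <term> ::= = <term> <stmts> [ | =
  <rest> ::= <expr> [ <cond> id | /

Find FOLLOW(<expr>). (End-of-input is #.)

{ /, [ }

In <params> ::= <expr> /: add FIRST(/) = { / }.
In <rest> ::= <expr> [ <cond> id: add FIRST([ <cond> id) = { [ }.
Union: FOLLOW(<expr>) = { /, [ }.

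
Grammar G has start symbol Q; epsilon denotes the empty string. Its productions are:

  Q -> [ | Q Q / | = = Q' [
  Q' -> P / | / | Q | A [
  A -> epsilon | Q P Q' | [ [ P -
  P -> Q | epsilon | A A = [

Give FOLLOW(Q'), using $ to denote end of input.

In Q -> = = Q' [: add FIRST([) = { [ }.
In A -> Q P Q': Q' is at the end, add FOLLOW(A) = { =, [ }.
Union: FOLLOW(Q') = { =, [ }.

{ =, [ }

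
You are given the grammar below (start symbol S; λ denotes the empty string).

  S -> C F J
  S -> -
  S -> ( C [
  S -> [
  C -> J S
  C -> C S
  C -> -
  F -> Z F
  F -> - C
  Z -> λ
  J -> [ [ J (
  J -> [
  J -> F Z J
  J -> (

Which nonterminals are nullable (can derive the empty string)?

{ Z }

Directly nullable (have an λ-production): Z.
No other nonterminal has a production whose RHS symbols are all nullable.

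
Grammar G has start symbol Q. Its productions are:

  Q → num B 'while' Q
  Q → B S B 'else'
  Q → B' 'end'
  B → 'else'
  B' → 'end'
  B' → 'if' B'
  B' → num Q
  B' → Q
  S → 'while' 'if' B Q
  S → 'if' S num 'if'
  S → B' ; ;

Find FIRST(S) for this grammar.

{ 'else', 'end', 'if', 'while', num }

S → 'while' 'if' B Q contributes {'while'}.
S → 'if' S num 'if' contributes {'if'}.
From S → B' ; ;: add FIRST(B') = { 'else', 'end', 'if', num }.
Union: FIRST(S) = { 'else', 'end', 'if', 'while', num }.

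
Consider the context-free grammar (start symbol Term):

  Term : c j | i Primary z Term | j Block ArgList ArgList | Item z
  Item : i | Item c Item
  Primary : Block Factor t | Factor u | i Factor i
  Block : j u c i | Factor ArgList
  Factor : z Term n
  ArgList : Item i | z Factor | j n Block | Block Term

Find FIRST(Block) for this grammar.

{ j, z }

Block : j u c i contributes {j}.
From Block : Factor ArgList: add FIRST(Factor) = { z }.
Union: FIRST(Block) = { j, z }.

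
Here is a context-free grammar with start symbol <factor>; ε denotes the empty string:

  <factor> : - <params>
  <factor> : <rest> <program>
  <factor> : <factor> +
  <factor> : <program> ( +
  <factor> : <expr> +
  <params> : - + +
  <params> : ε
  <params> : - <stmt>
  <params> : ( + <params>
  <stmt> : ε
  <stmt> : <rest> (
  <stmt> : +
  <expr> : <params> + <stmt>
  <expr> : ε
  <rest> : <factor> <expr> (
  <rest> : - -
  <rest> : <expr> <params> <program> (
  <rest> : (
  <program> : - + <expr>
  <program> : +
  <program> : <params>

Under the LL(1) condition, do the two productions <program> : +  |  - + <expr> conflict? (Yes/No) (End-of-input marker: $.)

No

FIRST(+) = { + } and FIRST(- + <expr>) = { - }.
The FIRST sets are disjoint and neither alternative is nullable — no conflict.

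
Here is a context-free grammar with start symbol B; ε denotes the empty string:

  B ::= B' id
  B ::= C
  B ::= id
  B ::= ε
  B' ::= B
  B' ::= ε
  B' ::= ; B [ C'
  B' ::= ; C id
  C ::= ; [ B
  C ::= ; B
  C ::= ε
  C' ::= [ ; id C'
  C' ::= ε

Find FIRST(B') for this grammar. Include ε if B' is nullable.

From B' ::= B: add FIRST(B) = { ;, id, ε } (including ε since B is nullable).
B' ::= ε contributes ε.
B' ::= ; B [ C' contributes {;}.
B' ::= ; C id contributes {;}.
Union: FIRST(B') = { ;, id, ε }.

{ ;, id, ε }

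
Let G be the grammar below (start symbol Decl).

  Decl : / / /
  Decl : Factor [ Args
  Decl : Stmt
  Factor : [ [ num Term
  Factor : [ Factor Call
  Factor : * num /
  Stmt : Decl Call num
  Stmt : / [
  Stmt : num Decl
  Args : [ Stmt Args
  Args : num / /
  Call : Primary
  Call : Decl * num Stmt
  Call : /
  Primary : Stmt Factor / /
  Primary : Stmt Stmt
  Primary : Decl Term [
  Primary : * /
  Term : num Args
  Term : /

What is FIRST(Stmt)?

{ *, /, [, num }

From Stmt : Decl Call num: add FIRST(Decl) = { *, /, [, num }.
Stmt : / [ contributes {/}.
Stmt : num Decl contributes {num}.
Union: FIRST(Stmt) = { *, /, [, num }.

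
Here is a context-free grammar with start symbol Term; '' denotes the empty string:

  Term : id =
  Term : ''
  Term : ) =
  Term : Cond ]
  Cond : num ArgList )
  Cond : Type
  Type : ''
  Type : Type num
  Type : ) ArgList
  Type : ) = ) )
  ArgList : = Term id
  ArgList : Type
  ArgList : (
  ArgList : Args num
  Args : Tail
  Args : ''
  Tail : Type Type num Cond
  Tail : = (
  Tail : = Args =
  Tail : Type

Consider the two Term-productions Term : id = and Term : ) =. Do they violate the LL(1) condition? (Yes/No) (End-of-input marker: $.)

No

FIRST(id =) = { id } and FIRST() =) = { ) }.
The FIRST sets are disjoint and neither alternative is nullable — no conflict.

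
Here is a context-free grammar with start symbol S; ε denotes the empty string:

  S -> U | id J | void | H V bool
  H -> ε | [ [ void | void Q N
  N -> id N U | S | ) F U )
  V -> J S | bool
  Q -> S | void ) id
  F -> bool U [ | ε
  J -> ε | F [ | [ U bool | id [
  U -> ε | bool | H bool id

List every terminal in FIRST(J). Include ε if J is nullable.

{ [, bool, id, ε }

J -> ε contributes ε.
From J -> F [: F nullable, take FIRST(F) ∪ {[} = { [, bool }.
J -> [ U bool contributes {[}.
J -> id [ contributes {id}.
Union: FIRST(J) = { [, bool, id, ε }.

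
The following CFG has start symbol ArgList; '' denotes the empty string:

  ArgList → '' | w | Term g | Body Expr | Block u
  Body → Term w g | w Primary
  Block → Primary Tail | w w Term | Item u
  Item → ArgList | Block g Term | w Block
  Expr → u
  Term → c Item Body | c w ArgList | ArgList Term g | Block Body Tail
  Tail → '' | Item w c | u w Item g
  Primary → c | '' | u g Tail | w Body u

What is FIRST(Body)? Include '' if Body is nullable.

{ c, g, u, w }

From Body → Term w g: add FIRST(Term) = { c, g, u, w }.
Body → w Primary contributes {w}.
Union: FIRST(Body) = { c, g, u, w }.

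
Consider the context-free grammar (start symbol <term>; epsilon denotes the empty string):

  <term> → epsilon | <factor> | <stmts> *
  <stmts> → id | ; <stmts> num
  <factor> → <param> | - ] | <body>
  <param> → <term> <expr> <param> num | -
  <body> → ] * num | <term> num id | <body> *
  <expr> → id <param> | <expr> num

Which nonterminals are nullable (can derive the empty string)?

{ <term> }

Directly nullable (have an epsilon-production): <term>.
No other nonterminal has a production whose RHS symbols are all nullable.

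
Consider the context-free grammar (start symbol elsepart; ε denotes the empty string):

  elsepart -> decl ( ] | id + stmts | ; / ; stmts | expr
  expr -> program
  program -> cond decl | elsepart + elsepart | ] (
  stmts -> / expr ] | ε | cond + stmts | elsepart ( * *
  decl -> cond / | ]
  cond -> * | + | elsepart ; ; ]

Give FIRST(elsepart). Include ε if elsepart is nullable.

From elsepart -> decl ( ]: add FIRST(decl) = { *, +, ;, ], id }.
elsepart -> id + stmts contributes {id}.
elsepart -> ; / ; stmts contributes {;}.
From elsepart -> expr: add FIRST(expr) = { *, +, ;, ], id }.
Union: FIRST(elsepart) = { *, +, ;, ], id }.

{ *, +, ;, ], id }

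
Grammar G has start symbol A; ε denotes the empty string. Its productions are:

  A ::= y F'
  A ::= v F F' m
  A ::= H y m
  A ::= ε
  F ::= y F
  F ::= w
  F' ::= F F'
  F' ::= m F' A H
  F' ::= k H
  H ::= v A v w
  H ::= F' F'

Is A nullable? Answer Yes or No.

Yes

A has an ε-production, so A ⇒ ε.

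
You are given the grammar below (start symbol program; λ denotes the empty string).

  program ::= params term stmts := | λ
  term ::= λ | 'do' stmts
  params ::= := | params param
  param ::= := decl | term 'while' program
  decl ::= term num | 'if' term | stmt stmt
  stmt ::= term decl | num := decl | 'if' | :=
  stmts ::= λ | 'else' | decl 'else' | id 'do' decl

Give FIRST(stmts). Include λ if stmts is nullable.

{ 'do', 'else', 'if', :=, id, num, λ }

stmts ::= λ contributes λ.
stmts ::= 'else' contributes {'else'}.
From stmts ::= decl 'else': add FIRST(decl) = { 'do', 'if', :=, num }.
stmts ::= id 'do' decl contributes {id}.
Union: FIRST(stmts) = { 'do', 'else', 'if', :=, id, num, λ }.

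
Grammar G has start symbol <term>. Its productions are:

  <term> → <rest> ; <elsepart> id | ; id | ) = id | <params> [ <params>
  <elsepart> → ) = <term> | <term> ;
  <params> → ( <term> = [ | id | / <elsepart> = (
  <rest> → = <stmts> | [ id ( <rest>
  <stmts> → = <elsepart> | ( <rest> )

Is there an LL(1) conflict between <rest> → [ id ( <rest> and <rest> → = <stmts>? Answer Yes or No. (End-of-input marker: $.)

FIRST([ id ( <rest>) = { [ } and FIRST(= <stmts>) = { = }.
The FIRST sets are disjoint and neither alternative is nullable — no conflict.

No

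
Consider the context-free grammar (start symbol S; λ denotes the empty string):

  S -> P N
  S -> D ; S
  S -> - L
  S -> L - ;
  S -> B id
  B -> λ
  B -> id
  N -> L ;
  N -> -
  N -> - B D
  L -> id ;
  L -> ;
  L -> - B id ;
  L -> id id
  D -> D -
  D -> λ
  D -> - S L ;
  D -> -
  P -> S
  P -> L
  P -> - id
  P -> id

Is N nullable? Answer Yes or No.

No

Nullable nonterminals: B, D.
No production of N has an RHS whose symbols are all nullable, so N is not nullable.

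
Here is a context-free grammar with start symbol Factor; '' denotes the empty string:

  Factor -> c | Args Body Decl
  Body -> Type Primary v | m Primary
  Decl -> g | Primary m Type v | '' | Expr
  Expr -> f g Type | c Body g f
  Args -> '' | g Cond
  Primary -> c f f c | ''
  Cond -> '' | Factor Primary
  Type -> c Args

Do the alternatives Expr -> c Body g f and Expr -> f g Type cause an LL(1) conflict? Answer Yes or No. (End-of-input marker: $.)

FIRST(c Body g f) = { c } and FIRST(f g Type) = { f }.
The FIRST sets are disjoint and neither alternative is nullable — no conflict.

No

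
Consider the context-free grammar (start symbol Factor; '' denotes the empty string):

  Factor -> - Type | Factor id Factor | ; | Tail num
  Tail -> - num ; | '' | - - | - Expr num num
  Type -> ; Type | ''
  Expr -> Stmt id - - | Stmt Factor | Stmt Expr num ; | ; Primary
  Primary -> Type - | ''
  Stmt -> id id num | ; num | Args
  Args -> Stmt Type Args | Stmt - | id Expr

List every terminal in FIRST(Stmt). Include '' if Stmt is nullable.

Stmt -> id id num contributes {id}.
Stmt -> ; num contributes {;}.
From Stmt -> Args: add FIRST(Args) = { ;, id }.
Union: FIRST(Stmt) = { ;, id }.

{ ;, id }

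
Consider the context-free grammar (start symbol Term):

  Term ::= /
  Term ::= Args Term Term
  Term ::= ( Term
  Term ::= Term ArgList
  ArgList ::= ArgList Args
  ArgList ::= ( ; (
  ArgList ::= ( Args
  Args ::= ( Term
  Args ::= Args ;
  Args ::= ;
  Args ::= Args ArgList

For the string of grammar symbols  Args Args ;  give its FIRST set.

{ (, ; }

Add FIRST(Args) = { (, ; }; Args is not nullable, stop.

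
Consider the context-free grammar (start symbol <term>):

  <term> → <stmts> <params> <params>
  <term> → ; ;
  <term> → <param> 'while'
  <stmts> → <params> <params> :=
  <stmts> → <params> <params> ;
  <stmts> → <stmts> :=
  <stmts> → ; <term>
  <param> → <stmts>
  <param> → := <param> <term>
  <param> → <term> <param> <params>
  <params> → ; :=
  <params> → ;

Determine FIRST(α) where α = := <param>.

:= is a terminal; add {:=} and stop.

{ := }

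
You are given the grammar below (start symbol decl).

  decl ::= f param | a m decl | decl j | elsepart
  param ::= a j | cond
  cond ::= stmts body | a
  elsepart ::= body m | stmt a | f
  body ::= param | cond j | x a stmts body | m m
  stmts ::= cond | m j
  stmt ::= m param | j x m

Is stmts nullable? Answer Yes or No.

No

No nonterminal in this grammar is nullable.
No production of stmts has an RHS whose symbols are all nullable, so stmts is not nullable.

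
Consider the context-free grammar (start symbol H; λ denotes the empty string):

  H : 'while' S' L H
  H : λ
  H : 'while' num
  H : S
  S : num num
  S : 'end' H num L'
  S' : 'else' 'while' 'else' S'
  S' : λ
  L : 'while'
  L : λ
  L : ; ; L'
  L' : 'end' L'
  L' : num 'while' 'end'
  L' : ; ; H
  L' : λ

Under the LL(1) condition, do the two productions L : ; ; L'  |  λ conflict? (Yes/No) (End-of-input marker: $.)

FIRST(; ; L') = { ; } and FIRST(λ) = { λ }.
The second is nullable but FOLLOW(L) = { $, 'end', 'while', num } is disjoint from FIRST of the first.

No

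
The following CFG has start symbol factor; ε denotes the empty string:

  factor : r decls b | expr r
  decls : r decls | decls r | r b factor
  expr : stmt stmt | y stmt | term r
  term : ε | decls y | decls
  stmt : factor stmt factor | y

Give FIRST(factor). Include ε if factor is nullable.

factor : r decls b contributes {r}.
From factor : expr r: add FIRST(expr) = { r, y }.
Union: FIRST(factor) = { r, y }.

{ r, y }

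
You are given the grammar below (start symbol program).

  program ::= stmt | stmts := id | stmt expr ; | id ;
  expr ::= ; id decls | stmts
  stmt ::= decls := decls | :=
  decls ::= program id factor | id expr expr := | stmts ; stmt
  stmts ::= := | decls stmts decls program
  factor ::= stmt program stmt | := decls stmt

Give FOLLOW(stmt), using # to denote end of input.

{ #, :=, ;, id }

In program ::= stmt: stmt is at the end, add FOLLOW(program) = { #, :=, ;, id }.
In program ::= stmt expr ;: add FIRST(expr ;) = { :=, ;, id }.
In decls ::= stmts ; stmt: stmt is at the end, add FOLLOW(decls) = { #, :=, ;, id }.
In factor ::= stmt program stmt: add FIRST(program stmt) = { :=, id }.
In factor ::= stmt program stmt: stmt is at the end, add FOLLOW(factor) = { #, :=, ;, id }.
In factor ::= := decls stmt: stmt is at the end, add FOLLOW(factor) = { #, :=, ;, id }.
Union: FOLLOW(stmt) = { #, :=, ;, id }.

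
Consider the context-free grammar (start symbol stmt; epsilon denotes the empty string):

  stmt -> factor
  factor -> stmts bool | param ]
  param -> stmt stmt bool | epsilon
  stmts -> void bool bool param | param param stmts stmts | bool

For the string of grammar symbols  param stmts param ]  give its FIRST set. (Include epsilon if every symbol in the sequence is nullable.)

Add FIRST(param)\{epsilon} = { ], bool, void }; param is nullable, continue.
Add FIRST(stmts) = { ], bool, void }; stmts is not nullable, stop.

{ ], bool, void }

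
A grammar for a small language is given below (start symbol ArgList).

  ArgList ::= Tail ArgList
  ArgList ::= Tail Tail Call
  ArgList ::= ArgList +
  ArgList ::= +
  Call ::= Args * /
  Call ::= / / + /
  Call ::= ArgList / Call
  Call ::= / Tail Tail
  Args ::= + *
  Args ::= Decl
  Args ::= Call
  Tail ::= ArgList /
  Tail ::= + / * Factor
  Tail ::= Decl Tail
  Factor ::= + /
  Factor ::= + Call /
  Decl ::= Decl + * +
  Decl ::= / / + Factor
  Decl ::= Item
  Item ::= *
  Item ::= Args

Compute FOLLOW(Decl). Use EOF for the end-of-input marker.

{ *, +, / }

In Args ::= Decl: Decl is at the end, add FOLLOW(Args) = { *, +, / }.
In Tail ::= Decl Tail: add FIRST(Tail) = { *, +, / }.
In Decl ::= Decl + * +: add FIRST(+ * +) = { + }.
Union: FOLLOW(Decl) = { *, +, / }.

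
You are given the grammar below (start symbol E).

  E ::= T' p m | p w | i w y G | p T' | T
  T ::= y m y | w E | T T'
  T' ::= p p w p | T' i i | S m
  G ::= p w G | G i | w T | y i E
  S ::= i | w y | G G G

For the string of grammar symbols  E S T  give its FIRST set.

Add FIRST(E) = { i, p, w, y }; E is not nullable, stop.

{ i, p, w, y }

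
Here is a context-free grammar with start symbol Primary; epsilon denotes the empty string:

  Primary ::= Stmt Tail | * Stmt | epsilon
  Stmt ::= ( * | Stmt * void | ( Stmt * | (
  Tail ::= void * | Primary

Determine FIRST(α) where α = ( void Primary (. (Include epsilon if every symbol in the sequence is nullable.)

{ ( }

( is a terminal; add {(} and stop.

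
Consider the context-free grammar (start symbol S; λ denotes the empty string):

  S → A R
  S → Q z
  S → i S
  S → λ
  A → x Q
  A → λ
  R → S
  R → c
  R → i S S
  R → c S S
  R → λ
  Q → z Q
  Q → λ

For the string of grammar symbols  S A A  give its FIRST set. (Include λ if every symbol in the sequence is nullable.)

Add FIRST(S)\{λ} = { c, i, x, z }; S is nullable, continue.
Add FIRST(A)\{λ} = { x }; A is nullable, continue.
Add FIRST(A)\{λ} = { x }; A is nullable, continue.
Every symbol is nullable, so include λ.

{ c, i, x, z, λ }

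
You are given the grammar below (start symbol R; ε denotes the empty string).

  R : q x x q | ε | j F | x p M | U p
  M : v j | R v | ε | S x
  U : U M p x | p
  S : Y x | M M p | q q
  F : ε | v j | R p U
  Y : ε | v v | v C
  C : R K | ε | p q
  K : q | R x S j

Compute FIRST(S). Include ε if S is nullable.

From S : Y x: Y nullable, take FIRST(Y) ∪ {x} = { v, x }.
From S : M M p: M, M nullable, take FIRST(M) ∪ FIRST(M) ∪ {p} = { j, p, q, v, x }.
S : q q contributes {q}.
Union: FIRST(S) = { j, p, q, v, x }.

{ j, p, q, v, x }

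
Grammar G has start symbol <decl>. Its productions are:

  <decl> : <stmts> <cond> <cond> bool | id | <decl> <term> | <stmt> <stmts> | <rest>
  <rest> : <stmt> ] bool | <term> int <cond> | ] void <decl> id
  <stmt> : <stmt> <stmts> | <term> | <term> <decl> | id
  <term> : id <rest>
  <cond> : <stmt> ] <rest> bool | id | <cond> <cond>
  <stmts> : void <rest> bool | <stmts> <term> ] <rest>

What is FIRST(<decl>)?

From <decl> : <stmts> <cond> <cond> bool: add FIRST(<stmts>) = { void }.
<decl> : id contributes {id}.
From <decl> : <decl> <term>: add FIRST(<decl>) = { ], id, void }.
From <decl> : <stmt> <stmts>: add FIRST(<stmt>) = { id }.
From <decl> : <rest>: add FIRST(<rest>) = { ], id }.
Union: FIRST(<decl>) = { ], id, void }.

{ ], id, void }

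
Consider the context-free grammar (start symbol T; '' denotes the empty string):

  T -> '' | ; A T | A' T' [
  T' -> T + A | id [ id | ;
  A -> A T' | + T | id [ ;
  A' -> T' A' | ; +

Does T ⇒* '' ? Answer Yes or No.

Yes

T has an ''-production, so T ⇒ ''.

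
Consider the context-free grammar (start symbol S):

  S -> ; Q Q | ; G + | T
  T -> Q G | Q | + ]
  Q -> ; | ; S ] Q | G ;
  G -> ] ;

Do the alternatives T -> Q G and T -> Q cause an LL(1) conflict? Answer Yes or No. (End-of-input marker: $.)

FIRST(Q G) = { ;, ] } and FIRST(Q) = { ;, ] }.
Both contain ;, so the two alternatives are not disjoint — LL(1) conflict.

Yes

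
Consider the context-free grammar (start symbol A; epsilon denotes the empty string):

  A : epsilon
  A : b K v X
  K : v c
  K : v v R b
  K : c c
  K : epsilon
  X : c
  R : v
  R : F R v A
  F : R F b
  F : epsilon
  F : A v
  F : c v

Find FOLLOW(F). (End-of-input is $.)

{ b, c, v }

In R : F R v A: add FIRST(R v A) = { b, c, v }.
In F : R F b: add FIRST(b) = { b }.
Union: FOLLOW(F) = { b, c, v }.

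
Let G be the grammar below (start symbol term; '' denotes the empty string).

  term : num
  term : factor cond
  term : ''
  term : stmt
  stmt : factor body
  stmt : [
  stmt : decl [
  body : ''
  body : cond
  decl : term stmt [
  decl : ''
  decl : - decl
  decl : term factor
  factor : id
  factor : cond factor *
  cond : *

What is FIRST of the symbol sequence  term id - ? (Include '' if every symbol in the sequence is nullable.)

Add FIRST(term)\{''} = { *, -, [, id, num }; term is nullable, continue.
id is a terminal; add {id} and stop.

{ *, -, [, id, num }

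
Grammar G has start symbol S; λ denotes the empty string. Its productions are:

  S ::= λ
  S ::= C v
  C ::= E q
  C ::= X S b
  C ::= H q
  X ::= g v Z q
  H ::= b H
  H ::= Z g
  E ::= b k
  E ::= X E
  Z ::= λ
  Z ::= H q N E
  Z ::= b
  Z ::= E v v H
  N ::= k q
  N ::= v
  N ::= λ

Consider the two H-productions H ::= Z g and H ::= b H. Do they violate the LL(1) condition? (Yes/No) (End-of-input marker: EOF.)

FIRST(Z g) = { b, g } and FIRST(b H) = { b }.
Both contain b, so the two alternatives are not disjoint — LL(1) conflict.

Yes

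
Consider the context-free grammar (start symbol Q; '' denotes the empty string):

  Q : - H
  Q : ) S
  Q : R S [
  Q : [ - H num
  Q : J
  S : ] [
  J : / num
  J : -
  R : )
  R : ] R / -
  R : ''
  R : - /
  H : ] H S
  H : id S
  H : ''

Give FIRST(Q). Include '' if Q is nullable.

{ ), -, /, [, ] }

Q : - H contributes {-}.
Q : ) S contributes {)}.
From Q : R S [: R nullable, take FIRST(R) ∪ FIRST(S) = { ), -, ] }.
Q : [ - H num contributes {[}.
From Q : J: add FIRST(J) = { -, / }.
Union: FIRST(Q) = { ), -, /, [, ] }.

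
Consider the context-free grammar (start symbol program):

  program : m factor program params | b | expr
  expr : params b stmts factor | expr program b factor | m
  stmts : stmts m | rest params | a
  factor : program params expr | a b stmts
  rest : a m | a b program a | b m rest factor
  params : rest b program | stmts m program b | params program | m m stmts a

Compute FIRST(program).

program : m factor program params contributes {m}.
program : b contributes {b}.
From program : expr: add FIRST(expr) = { a, b, m }.
Union: FIRST(program) = { a, b, m }.

{ a, b, m }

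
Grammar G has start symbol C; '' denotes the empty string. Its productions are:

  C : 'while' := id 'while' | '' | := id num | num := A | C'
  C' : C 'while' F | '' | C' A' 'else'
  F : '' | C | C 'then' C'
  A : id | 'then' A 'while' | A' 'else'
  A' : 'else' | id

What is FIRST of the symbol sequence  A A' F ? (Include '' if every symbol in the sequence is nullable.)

{ 'else', 'then', id }

Add FIRST(A) = { 'else', 'then', id }; A is not nullable, stop.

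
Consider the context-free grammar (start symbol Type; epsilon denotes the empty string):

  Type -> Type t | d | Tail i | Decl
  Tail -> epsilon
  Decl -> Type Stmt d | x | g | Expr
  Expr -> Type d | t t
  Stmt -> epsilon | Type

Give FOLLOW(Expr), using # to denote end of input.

In Decl -> Expr: Expr is at the end, add FOLLOW(Decl) = { #, d, g, i, t, x }.
Union: FOLLOW(Expr) = { #, d, g, i, t, x }.

{ #, d, g, i, t, x }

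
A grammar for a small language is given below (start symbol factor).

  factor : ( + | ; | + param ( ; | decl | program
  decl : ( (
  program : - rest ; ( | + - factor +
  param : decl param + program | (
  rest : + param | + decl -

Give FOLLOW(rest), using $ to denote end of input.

In program : - rest ; (: add FIRST(; () = { ; }.
Union: FOLLOW(rest) = { ; }.

{ ; }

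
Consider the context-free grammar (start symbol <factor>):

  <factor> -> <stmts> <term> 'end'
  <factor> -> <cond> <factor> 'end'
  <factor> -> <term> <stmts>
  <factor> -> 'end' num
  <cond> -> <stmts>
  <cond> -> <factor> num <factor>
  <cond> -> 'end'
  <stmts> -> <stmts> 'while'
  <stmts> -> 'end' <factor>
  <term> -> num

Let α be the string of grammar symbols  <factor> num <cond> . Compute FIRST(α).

{ 'end', num }

Add FIRST(<factor>) = { 'end', num }; <factor> is not nullable, stop.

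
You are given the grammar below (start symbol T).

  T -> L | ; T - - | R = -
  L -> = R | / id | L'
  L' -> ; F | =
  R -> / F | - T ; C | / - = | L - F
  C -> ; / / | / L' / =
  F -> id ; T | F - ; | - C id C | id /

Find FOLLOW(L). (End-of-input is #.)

{ #, -, /, ;, = }

In T -> L: L is at the end, add FOLLOW(T) = { #, -, /, ;, = }.
In R -> L - F: add FIRST(- F) = { - }.
Union: FOLLOW(L) = { #, -, /, ;, = }.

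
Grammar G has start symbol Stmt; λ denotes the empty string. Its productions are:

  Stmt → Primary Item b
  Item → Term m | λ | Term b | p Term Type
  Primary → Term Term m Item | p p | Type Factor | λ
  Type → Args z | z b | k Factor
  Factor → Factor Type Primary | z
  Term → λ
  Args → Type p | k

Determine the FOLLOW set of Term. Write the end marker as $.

{ b, k, m, z }

In Item → Term m: add FIRST(m) = { m }.
In Item → Term b: add FIRST(b) = { b }.
In Item → p Term Type: add FIRST(Type) = { k, z }.
In Primary → Term Term m Item: add FIRST(Term m Item) = { m }.
In Primary → Term Term m Item: add FIRST(m Item) = { m }.
Union: FOLLOW(Term) = { b, k, m, z }.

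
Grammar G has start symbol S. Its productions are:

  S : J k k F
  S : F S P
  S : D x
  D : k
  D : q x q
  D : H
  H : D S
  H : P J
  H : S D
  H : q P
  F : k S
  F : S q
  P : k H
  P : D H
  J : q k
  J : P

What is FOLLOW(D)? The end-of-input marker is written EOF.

In S : D x: add FIRST(x) = { x }.
In H : D S: add FIRST(S) = { k, q }.
In H : S D: D is at the end, add FOLLOW(H) = { EOF, k, q, x }.
In P : D H: add FIRST(H) = { k, q }.
Union: FOLLOW(D) = { EOF, k, q, x }.

{ EOF, k, q, x }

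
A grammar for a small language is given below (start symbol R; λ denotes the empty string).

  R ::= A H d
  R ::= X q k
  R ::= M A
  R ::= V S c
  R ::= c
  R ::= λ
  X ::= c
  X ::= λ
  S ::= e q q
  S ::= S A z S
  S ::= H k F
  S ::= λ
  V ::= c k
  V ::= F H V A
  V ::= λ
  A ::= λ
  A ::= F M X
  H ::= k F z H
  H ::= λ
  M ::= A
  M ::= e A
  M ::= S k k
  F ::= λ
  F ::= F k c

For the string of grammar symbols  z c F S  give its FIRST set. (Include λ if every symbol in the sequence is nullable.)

z is a terminal; add {z} and stop.

{ z }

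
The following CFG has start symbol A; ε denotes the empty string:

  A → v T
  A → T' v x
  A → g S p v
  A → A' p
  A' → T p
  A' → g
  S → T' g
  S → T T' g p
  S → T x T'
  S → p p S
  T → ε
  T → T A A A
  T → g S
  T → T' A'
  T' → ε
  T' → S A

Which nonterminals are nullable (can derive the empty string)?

{ T, T' }

Directly nullable (have an ε-production): T, T'.
No other nonterminal has a production whose RHS symbols are all nullable.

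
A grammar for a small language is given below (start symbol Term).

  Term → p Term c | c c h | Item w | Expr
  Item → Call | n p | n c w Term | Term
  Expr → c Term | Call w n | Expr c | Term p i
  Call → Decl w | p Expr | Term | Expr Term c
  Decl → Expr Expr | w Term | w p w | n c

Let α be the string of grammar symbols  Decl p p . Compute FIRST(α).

Add FIRST(Decl) = { c, n, p, w }; Decl is not nullable, stop.

{ c, n, p, w }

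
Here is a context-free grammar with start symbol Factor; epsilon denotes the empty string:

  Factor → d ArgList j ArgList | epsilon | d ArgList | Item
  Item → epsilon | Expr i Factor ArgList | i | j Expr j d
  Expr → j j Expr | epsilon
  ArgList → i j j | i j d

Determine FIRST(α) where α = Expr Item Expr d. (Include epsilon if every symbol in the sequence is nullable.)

{ d, i, j }

Add FIRST(Expr)\{epsilon} = { j }; Expr is nullable, continue.
Add FIRST(Item)\{epsilon} = { i, j }; Item is nullable, continue.
Add FIRST(Expr)\{epsilon} = { j }; Expr is nullable, continue.
d is a terminal; add {d} and stop.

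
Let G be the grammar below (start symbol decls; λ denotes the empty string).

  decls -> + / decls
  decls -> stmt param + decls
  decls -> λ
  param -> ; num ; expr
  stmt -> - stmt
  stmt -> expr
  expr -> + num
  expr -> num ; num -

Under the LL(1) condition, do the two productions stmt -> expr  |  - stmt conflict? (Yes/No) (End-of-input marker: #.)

No

FIRST(expr) = { +, num } and FIRST(- stmt) = { - }.
The FIRST sets are disjoint and neither alternative is nullable — no conflict.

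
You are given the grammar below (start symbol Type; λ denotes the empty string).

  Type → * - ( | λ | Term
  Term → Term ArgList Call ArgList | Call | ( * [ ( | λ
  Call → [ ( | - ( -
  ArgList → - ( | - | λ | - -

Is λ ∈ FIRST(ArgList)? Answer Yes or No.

ArgList has an λ-production, so ArgList ⇒ λ.

Yes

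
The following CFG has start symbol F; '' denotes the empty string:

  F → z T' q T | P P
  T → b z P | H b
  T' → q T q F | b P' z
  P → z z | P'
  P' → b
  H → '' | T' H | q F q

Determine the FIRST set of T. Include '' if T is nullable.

T → b z P contributes {b}.
From T → H b: H nullable, take FIRST(H) ∪ {b} = { b, q }.
Union: FIRST(T) = { b, q }.

{ b, q }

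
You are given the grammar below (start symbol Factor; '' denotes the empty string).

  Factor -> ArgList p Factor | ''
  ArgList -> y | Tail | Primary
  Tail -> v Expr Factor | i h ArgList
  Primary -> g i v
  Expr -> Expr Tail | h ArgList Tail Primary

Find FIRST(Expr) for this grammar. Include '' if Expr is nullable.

From Expr -> Expr Tail: add FIRST(Expr) = { h }.
Expr -> h ArgList Tail Primary contributes {h}.
Union: FIRST(Expr) = { h }.

{ h }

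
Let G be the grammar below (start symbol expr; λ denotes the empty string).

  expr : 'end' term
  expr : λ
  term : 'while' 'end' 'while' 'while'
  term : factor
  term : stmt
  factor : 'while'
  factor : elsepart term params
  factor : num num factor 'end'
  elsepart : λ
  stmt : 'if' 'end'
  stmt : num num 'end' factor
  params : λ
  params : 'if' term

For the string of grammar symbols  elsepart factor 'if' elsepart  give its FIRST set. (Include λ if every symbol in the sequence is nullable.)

Add FIRST(elsepart)\{λ} = {  }; elsepart is nullable, continue.
Add FIRST(factor) = { 'if', 'while', num }; factor is not nullable, stop.

{ 'if', 'while', num }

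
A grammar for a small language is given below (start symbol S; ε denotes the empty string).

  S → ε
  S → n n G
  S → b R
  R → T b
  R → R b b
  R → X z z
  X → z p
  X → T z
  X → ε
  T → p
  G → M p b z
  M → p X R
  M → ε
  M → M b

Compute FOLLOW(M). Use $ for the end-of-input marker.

{ b, p }

In G → M p b z: add FIRST(p b z) = { p }.
In M → M b: add FIRST(b) = { b }.
Union: FOLLOW(M) = { b, p }.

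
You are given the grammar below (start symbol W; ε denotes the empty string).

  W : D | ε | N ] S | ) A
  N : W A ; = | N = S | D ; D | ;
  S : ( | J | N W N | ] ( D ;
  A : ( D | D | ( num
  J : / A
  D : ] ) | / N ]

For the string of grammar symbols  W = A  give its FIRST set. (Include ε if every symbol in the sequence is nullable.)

{ (, ), /, ;, =, ] }

Add FIRST(W)\{ε} = { (, ), /, ;, ] }; W is nullable, continue.
= is a terminal; add {=} and stop.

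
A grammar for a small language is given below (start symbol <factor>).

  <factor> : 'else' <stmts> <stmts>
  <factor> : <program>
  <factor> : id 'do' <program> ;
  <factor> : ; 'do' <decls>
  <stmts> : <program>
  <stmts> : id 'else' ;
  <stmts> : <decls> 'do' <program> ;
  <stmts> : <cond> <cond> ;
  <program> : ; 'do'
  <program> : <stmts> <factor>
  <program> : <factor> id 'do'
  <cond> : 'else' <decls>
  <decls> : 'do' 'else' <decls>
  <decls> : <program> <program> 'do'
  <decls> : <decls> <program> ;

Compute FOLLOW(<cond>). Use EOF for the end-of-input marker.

In <stmts> : <cond> <cond> ;: add FIRST(<cond> ;) = { 'else' }.
In <stmts> : <cond> <cond> ;: add FIRST(;) = { ; }.
Union: FOLLOW(<cond>) = { 'else', ; }.

{ 'else', ; }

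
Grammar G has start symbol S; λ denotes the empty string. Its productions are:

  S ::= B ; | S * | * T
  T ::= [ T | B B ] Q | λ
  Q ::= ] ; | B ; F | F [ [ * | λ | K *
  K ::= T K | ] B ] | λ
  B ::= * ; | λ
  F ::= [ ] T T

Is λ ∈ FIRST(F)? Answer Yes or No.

No

Nullable nonterminals: B, K, Q, T.
No production of F has an RHS whose symbols are all nullable, so F is not nullable.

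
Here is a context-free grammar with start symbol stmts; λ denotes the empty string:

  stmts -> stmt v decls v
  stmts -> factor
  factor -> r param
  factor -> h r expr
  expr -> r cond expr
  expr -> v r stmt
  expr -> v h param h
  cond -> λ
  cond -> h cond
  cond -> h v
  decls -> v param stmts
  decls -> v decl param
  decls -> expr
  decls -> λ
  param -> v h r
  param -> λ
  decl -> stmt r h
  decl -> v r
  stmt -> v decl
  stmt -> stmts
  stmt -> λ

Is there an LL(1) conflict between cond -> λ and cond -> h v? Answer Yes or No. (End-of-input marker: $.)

FIRST(λ) = { λ } and FIRST(h v) = { h }.
The first is nullable but FOLLOW(cond) = { r, v } is disjoint from FIRST of the second.

No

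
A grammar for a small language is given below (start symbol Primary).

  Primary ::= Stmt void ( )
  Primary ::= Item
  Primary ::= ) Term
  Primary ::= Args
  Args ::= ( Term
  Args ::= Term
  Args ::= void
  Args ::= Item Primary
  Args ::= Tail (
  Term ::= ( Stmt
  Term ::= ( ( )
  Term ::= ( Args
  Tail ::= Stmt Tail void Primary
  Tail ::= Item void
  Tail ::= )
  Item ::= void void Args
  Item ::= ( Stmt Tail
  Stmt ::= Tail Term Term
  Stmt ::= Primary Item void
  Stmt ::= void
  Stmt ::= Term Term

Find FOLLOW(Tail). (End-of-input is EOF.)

{ EOF, (, ), void }

In Args ::= Tail (: add FIRST(() = { ( }.
In Tail ::= Stmt Tail void Primary: add FIRST(void Primary) = { void }.
In Item ::= ( Stmt Tail: Tail is at the end, add FOLLOW(Item) = { EOF, (, ), void }.
In Stmt ::= Tail Term Term: add FIRST(Term Term) = { ( }.
Union: FOLLOW(Tail) = { EOF, (, ), void }.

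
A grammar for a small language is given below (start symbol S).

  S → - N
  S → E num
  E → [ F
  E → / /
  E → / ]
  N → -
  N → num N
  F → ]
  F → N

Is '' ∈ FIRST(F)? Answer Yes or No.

No nonterminal in this grammar is nullable.
No production of F has an RHS whose symbols are all nullable, so F is not nullable.

No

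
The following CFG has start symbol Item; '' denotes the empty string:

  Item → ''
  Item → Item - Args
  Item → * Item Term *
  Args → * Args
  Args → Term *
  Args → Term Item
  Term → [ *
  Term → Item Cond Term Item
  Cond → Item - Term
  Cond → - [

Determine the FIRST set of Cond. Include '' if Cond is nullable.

{ *, - }

From Cond → Item - Term: Item nullable, take FIRST(Item) ∪ {-} = { *, - }.
Cond → - [ contributes {-}.
Union: FIRST(Cond) = { *, - }.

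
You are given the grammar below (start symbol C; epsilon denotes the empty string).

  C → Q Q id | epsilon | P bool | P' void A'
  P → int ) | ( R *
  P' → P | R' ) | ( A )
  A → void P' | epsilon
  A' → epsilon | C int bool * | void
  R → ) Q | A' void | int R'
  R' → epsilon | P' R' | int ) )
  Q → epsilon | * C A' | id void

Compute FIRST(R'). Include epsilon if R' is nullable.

{ (, ), int, epsilon }

R' → epsilon contributes epsilon.
From R' → P' R': add FIRST(P') = { (, ), int }.
R' → int ) ) contributes {int}.
Union: FIRST(R') = { (, ), int, epsilon }.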